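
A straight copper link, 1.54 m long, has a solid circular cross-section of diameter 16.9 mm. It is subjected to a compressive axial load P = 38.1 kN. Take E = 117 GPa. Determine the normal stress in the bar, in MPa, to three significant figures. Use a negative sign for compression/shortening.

-170 MPa

A = 224.3 mm².
σ = N/A = -38100/224.3 = -169.8 MPa.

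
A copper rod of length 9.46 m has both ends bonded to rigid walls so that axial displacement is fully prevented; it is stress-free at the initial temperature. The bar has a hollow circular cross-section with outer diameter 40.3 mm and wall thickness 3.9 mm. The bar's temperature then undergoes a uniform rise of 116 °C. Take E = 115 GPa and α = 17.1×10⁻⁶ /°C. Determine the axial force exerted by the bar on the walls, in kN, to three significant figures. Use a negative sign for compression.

-102 kN

Free thermal expansion αLΔT = 17.1e-6 · 9460 · 116 = 18.76 mm.
The walls impose strain ε = −(18.76)/9460 = -1.9836e-03; σ = Eε = 115000 · -1.9836e-03 = -228.1 MPa.
Wall reaction R = σ·A = -228.1·446 = -101700 N = -101.7 kN.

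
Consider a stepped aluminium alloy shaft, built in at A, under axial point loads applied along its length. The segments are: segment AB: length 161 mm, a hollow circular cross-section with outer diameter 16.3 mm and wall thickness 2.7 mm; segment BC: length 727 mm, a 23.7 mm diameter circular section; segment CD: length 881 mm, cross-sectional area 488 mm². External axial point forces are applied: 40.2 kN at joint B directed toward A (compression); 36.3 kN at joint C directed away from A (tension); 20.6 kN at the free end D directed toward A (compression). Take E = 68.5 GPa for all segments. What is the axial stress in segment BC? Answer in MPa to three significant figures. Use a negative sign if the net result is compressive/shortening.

35.6 MPa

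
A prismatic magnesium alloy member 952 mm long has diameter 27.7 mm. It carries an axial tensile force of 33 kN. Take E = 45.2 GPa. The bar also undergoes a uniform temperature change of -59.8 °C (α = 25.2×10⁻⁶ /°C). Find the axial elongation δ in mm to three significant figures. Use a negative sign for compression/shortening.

-0.281 mm

A = 602.6 mm².
δ_mech = NL/(AE) = 33000·952/(602.6·45200) = 1.153 mm.
δ_thermal = αLΔT = 25.2e-6·952·-59.8 = -1.435 mm.
δ = δ_mech + δ_thermal = -0.2813 mm.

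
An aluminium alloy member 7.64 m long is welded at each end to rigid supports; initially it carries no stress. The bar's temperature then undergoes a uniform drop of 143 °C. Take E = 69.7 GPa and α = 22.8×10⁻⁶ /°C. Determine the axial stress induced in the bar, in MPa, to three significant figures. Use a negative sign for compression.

227 MPa

Free thermal expansion αLΔT = 22.8e-6 · 7640 · -143 = -24.91 mm.
The walls impose strain ε = −(-24.91)/7640 = 3.2604e-03; σ = Eε = 69700 · 3.2604e-03 = 227.2 MPa.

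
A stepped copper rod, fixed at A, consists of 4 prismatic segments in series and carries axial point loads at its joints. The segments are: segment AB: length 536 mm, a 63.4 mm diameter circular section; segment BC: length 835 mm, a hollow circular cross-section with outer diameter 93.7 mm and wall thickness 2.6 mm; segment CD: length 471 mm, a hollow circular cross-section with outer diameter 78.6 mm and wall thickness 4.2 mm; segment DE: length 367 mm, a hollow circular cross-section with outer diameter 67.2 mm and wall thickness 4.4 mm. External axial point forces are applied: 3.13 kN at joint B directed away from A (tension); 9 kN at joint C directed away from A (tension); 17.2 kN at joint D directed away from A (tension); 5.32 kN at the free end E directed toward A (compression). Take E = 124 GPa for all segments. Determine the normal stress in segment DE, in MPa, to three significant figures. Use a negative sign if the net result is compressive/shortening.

-6.13 MPa

Internal axial forces (sectioning from the free end, tension +): N_DE = -5.32 kN, N_CD = 11.88 kN, N_BC = 20.88 kN, N_AB = 24.01 kN.
A_DE = 868.1 mm².
σ_DE = N_DE/A_DE = -5320/868.1 = -6.128 MPa.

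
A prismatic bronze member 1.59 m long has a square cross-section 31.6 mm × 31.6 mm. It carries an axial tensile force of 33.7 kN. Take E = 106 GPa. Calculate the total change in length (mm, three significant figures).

A = 998.6 mm².
δ_mech = NL/(AE) = 33700·1590/(998.6·106000) = 0.5062 mm.

0.506 mm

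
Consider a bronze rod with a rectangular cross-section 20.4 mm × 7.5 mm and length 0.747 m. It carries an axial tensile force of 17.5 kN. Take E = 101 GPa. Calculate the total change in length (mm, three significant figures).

0.846 mm

A = 153 mm².
δ_mech = NL/(AE) = 17500·747/(153·101000) = 0.846 mm.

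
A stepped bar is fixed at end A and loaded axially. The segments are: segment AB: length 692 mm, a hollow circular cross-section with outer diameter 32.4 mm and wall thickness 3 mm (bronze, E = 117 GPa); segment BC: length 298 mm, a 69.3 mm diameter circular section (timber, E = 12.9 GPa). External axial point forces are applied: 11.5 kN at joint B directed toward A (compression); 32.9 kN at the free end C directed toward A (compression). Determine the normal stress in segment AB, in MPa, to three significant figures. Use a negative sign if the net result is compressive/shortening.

Internal axial forces (sectioning from the free end, tension +): N_BC = -32.9 kN, N_AB = -44.4 kN.
A_AB = 277.1 mm².
σ_AB = N_AB/A_AB = -44400/277.1 = -160.2 MPa.

-160 MPa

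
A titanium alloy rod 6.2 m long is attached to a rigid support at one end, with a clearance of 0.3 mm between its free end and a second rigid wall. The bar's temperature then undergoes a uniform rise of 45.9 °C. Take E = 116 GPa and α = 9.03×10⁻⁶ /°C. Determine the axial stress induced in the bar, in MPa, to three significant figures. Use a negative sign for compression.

-42.5 MPa

Free thermal expansion αLΔT = 9.03e-6 · 6200 · 45.9 = 2.57 mm.
The walls engage after the gap closes; constrained expansion = 2.57 − 0.3 = 2.27 mm.
The walls impose strain ε = −(2.27)/6200 = -3.6609e-04; σ = Eε = 116000 · -3.6609e-04 = -42.47 MPa.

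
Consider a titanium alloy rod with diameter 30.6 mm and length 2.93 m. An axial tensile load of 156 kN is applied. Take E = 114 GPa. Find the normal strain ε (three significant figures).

0.00186

A = 735.4 mm².
σ = N/A = 212.1 MPa; ε = σ/E = 212.1/114000 = 1.861e-03.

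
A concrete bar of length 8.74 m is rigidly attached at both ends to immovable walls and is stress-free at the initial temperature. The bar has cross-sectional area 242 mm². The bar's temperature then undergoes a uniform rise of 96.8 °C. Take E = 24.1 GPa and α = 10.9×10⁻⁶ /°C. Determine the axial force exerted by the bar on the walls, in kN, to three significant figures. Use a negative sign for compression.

Free thermal expansion αLΔT = 10.9e-6 · 8740 · 96.8 = 9.222 mm.
The walls impose strain ε = −(9.222)/8740 = -1.0551e-03; σ = Eε = 24100 · -1.0551e-03 = -25.43 MPa.
Wall reaction R = σ·A = -25.43·242 = -6154 N = -6.154 kN.

-6.15 kN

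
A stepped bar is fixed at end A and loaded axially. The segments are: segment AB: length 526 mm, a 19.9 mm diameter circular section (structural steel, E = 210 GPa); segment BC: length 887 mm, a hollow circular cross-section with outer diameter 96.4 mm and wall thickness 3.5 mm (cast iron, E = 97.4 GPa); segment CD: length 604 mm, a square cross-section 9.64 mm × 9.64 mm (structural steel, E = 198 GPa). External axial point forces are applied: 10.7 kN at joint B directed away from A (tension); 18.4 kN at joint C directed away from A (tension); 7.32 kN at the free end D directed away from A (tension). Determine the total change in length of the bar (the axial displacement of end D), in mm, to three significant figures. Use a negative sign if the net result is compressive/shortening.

0.763 mm

Internal axial forces (sectioning from the free end, tension +): N_CD = 7.32 kN, N_BC = 25.72 kN, N_AB = 36.42 kN.
A_AB = 311 mm².
A_BC = 1021 mm².
A_CD = 92.93 mm².
δ_AB = 36420·526/(311·210000) = 0.2933 mm
δ_BC = 25720·887/(1021·97400) = 0.2293 mm
δ_CD = 7320·604/(92.93·198000) = 0.2403 mm
δ = Σδ_i = 0.7629 mm.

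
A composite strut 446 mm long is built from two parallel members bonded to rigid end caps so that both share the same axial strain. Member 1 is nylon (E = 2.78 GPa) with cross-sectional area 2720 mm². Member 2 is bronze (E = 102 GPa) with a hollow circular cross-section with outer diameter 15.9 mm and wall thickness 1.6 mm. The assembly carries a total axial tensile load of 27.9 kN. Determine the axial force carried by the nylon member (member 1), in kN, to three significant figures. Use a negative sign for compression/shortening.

A_2 = 71.88 mm².
Equal strain + equilibrium ⇒ each member carries load in proportion to AE: A₁E₁ = 7562000 N, A₂E₂ = 7332000 N, ΣAE = 14890000 N.
F₁ = P·A₁E₁/ΣAE = 27900·7562000/14890000 = 14170 N.

14.2 kN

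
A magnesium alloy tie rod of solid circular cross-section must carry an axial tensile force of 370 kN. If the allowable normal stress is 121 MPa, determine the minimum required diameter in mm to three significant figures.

62.4 mm

Required area A ≥ P/σ_allow = 370000/121 = 3058 mm².
For a solid circular section, d ≥ √(4A/π) = 62.4 mm.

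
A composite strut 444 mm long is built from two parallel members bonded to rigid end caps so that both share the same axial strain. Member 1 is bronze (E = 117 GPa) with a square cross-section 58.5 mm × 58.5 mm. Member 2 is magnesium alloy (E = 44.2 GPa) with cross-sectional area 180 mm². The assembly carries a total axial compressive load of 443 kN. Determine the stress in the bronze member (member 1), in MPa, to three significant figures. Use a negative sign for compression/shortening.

A_1 = 3422 mm².
Equal strain + equilibrium ⇒ each member carries load in proportion to AE: A₁E₁ = 400400000 N, A₂E₂ = 7956000 N, ΣAE = 408400000 N.
σ₁ = P·E₁/ΣAE = -443000·117000/408400000 = -126.9 MPa.

-127 MPa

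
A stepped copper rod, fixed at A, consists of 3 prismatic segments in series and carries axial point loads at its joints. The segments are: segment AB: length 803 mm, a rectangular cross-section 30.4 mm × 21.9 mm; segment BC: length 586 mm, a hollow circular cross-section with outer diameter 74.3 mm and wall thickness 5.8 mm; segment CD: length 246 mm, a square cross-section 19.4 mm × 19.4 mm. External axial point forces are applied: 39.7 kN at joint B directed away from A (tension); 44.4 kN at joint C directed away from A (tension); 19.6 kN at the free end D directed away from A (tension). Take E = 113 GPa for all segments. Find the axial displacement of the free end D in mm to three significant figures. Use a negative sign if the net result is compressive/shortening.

1.49 mm

Internal axial forces (sectioning from the free end, tension +): N_CD = 19.6 kN, N_BC = 64 kN, N_AB = 103.7 kN.
A_AB = 665.8 mm².
A_BC = 1248 mm².
A_CD = 376.4 mm².
δ_AB = 103700·803/(665.8·113000) = 1.107 mm
δ_BC = 64000·586/(1248·113000) = 0.2659 mm
δ_CD = 19600·246/(376.4·113000) = 0.1134 mm
δ = Σδ_i = 1.486 mm.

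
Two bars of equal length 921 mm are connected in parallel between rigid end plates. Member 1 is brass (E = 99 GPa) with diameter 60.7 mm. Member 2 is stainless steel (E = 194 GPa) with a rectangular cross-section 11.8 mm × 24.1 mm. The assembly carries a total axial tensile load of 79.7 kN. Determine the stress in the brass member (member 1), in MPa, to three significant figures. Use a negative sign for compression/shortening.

A_1 = 2894 mm².
A_2 = 284.4 mm².
Equal strain + equilibrium ⇒ each member carries load in proportion to AE: A₁E₁ = 286500000 N, A₂E₂ = 55170000 N, ΣAE = 341700000 N.
σ₁ = P·E₁/ΣAE = 79700·99000/341700000 = 23.09 MPa.

23.1 MPa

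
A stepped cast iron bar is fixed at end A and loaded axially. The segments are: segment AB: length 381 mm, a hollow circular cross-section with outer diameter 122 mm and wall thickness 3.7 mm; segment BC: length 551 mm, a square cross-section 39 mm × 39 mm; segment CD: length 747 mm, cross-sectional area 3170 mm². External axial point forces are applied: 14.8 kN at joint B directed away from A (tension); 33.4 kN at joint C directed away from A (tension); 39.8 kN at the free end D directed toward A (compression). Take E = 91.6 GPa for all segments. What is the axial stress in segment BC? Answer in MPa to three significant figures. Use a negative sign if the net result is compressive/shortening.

Internal axial forces (sectioning from the free end, tension +): N_CD = -39.8 kN, N_BC = -6.4 kN, N_AB = 8.4 kN.
A_BC = 1521 mm².
σ_BC = N_BC/A_BC = -6400/1521 = -4.208 MPa.

-4.21 MPa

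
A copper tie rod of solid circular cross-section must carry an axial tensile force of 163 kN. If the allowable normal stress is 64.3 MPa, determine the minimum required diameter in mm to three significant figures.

Required area A ≥ P/σ_allow = 163000/64.3 = 2535 mm².
For a solid circular section, d ≥ √(4A/π) = 56.81 mm.

56.8 mm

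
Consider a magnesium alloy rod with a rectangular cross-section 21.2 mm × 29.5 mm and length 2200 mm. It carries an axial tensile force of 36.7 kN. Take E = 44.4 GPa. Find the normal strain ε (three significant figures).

A = 625.4 mm².
σ = N/A = 58.68 MPa; ε = σ/E = 58.68/44400 = 1.322e-03.

0.00132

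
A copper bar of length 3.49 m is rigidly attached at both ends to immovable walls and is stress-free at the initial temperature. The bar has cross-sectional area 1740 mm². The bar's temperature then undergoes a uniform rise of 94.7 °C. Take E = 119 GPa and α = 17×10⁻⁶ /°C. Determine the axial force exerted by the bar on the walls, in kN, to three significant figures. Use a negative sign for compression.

-333 kN

Free thermal expansion αLΔT = 17e-6 · 3490 · 94.7 = 5.619 mm.
The walls impose strain ε = −(5.619)/3490 = -1.6099e-03; σ = Eε = 119000 · -1.6099e-03 = -191.6 MPa.
Wall reaction R = σ·A = -191.6·1740 = -333300 N = -333.3 kN.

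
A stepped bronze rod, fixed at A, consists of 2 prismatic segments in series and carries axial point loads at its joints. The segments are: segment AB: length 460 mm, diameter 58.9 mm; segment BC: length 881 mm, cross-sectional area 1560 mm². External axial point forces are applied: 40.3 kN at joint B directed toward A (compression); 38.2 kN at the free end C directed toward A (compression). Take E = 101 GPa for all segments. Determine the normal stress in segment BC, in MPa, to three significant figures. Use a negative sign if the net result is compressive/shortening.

Internal axial forces (sectioning from the free end, tension +): N_BC = -38.2 kN, N_AB = -78.5 kN.
σ_BC = N_BC/A_BC = -38200/1560 = -24.49 MPa.

-24.5 MPa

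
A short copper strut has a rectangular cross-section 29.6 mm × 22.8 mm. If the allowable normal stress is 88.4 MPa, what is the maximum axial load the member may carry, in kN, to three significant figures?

A = 674.9 mm².
P_max = σ_allow · A = 88.4 · 674.9 = 59660 N = 59.66 kN.

59.7 kN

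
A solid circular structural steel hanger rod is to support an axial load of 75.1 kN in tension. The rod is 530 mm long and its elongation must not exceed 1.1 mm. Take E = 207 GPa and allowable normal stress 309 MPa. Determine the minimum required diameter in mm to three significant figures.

17.6 mm

Required area A ≥ P/σ_allow = 75100/309 = 243 mm².
For a solid circular section, d ≥ √(4A/π) = 17.59 mm.
Elongation limit: A ≥ PL/(Eδ_allow) = 75100·530/(207000·1.1) = 174.8 mm² ⇒ d ≥ 14.92 mm.
The stress limit governs.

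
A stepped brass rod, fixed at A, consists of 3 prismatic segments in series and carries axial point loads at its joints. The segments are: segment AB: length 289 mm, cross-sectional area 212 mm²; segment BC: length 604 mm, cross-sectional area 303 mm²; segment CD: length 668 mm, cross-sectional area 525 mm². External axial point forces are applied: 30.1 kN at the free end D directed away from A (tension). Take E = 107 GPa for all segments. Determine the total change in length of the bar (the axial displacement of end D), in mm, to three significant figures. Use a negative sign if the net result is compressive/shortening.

Internal axial forces (sectioning from the free end, tension +): N_CD = 30.1 kN, N_BC = 30.1 kN, N_AB = 30.1 kN.
δ_AB = 30100·289/(212·107000) = 0.3835 mm
δ_BC = 30100·604/(303·107000) = 0.5608 mm
δ_CD = 30100·668/(525·107000) = 0.3579 mm
δ = Σδ_i = 1.302 mm.

1.30 mm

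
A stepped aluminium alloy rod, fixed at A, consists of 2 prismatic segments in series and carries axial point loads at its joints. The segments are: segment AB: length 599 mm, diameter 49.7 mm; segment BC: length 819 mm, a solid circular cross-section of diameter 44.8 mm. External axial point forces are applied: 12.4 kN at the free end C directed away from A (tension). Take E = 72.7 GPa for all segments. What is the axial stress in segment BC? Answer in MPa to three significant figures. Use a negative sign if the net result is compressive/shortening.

7.87 MPa

Internal axial forces (sectioning from the free end, tension +): N_BC = 12.4 kN, N_AB = 12.4 kN.
A_BC = 1576 mm².
σ_BC = N_BC/A_BC = 12400/1576 = 7.866 MPa.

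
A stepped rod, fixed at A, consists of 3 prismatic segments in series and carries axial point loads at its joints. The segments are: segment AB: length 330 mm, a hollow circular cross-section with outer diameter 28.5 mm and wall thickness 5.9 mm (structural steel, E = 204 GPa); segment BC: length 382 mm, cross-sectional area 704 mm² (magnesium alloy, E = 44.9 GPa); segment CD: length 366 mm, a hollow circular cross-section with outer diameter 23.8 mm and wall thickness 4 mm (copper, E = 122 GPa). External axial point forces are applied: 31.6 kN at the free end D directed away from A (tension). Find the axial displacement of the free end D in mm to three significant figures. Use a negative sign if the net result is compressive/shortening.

Internal axial forces (sectioning from the free end, tension +): N_CD = 31.6 kN, N_BC = 31.6 kN, N_AB = 31.6 kN.
A_AB = 418.9 mm².
A_CD = 248.8 mm².
δ_AB = 31600·330/(418.9·204000) = 0.122 mm
δ_BC = 31600·382/(704·44900) = 0.3819 mm
δ_CD = 31600·366/(248.8·122000) = 0.381 mm
δ = Σδ_i = 0.8849 mm.

0.885 mm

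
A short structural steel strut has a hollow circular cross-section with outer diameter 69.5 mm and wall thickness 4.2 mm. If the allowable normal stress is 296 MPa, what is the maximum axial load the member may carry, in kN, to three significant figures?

A = 861.6 mm².
P_max = σ_allow · A = 296 · 861.6 = 255000 N = 255 kN.

255 kN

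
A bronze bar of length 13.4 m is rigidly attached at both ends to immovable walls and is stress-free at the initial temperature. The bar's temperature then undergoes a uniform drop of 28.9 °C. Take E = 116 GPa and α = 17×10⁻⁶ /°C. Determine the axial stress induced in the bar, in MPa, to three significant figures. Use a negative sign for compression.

Free thermal expansion αLΔT = 17e-6 · 13400 · -28.9 = -6.583 mm.
The walls impose strain ε = −(-6.583)/13400 = 4.9130e-04; σ = Eε = 116000 · 4.9130e-04 = 56.99 MPa.

57.0 MPa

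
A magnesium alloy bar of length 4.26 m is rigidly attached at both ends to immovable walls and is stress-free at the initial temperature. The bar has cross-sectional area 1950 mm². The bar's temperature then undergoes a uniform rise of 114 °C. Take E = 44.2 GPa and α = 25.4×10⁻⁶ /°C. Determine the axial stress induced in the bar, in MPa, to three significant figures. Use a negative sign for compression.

-128 MPa

Free thermal expansion αLΔT = 25.4e-6 · 4260 · 114 = 12.34 mm.
The walls impose strain ε = −(12.34)/4260 = -2.8956e-03; σ = Eε = 44200 · -2.8956e-03 = -128 MPa.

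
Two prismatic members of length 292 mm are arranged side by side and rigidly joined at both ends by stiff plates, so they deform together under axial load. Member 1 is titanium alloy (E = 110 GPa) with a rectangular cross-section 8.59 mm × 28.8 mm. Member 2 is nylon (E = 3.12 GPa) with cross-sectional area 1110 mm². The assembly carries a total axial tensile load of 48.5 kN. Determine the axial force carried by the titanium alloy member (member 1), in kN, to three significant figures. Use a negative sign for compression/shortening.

43.0 kN

A_1 = 247.4 mm².
Equal strain + equilibrium ⇒ each member carries load in proportion to AE: A₁E₁ = 27210000 N, A₂E₂ = 3463000 N, ΣAE = 30680000 N.
F₁ = P·A₁E₁/ΣAE = 48500·27210000/30680000 = 43020 N.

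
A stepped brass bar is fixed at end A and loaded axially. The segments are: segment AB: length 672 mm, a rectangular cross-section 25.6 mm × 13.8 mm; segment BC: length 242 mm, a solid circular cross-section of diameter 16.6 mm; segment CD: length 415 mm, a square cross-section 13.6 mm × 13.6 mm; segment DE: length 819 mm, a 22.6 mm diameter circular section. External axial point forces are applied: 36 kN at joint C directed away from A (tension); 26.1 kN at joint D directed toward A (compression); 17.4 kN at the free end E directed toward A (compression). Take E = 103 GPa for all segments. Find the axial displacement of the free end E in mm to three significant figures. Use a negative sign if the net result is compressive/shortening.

Internal axial forces (sectioning from the free end, tension +): N_DE = -17.4 kN, N_CD = -43.5 kN, N_BC = -7.5 kN, N_AB = -7.5 kN.
A_AB = 353.3 mm².
A_BC = 216.4 mm².
A_CD = 185 mm².
A_DE = 401.1 mm².
δ_AB = -7500·672/(353.3·103000) = -0.1385 mm
δ_BC = -7500·242/(216.4·103000) = -0.08142 mm
δ_CD = -43500·415/(185·103000) = -0.9476 mm
δ_DE = -17400·819/(401.1·103000) = -0.3449 mm
δ = Σδ_i = -1.512 mm.

-1.51 mm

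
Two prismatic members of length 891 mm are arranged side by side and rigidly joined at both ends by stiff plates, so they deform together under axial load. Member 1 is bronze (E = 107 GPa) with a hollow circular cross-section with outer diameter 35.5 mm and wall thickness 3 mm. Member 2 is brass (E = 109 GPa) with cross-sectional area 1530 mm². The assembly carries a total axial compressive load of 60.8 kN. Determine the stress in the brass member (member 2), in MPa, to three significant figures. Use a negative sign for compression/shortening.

A_1 = 306.3 mm².
Equal strain + equilibrium ⇒ each member carries load in proportion to AE: A₁E₁ = 32770000 N, A₂E₂ = 166800000 N, ΣAE = 199500000 N.
σ₂ = P·E₂/ΣAE = -60800·109000/199500000 = -33.21 MPa.

-33.2 MPa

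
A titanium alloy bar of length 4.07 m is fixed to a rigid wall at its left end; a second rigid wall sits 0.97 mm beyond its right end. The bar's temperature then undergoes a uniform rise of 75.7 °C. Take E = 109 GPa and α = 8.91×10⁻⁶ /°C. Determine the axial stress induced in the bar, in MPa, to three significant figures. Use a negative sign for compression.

Free thermal expansion αLΔT = 8.91e-6 · 4070 · 75.7 = 2.745 mm.
The walls engage after the gap closes; constrained expansion = 2.745 − 0.97 = 1.775 mm.
The walls impose strain ε = −(1.775)/4070 = -4.3616e-04; σ = Eε = 109000 · -4.3616e-04 = -47.54 MPa.

-47.5 MPa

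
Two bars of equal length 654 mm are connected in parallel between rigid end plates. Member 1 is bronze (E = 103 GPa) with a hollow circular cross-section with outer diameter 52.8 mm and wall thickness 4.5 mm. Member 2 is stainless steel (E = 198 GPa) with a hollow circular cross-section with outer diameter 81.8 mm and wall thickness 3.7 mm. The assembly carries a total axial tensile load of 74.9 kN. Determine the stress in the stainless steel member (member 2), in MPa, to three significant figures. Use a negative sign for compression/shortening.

59.3 MPa

A_1 = 682.8 mm².
A_2 = 907.8 mm².
Equal strain + equilibrium ⇒ each member carries load in proportion to AE: A₁E₁ = 70330000 N, A₂E₂ = 179700000 N, ΣAE = 250100000 N.
σ₂ = P·E₂/ΣAE = 74900·198000/250100000 = 59.3 MPa.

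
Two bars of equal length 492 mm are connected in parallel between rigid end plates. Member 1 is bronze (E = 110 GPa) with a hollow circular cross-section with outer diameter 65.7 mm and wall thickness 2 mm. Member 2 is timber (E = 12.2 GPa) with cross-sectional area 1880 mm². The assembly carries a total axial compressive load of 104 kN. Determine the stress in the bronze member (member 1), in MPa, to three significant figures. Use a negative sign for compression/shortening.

A_1 = 400.2 mm².
Equal strain + equilibrium ⇒ each member carries load in proportion to AE: A₁E₁ = 44030000 N, A₂E₂ = 22940000 N, ΣAE = 66960000 N.
σ₁ = P·E₁/ΣAE = -104000·110000/66960000 = -170.8 MPa.

-171 MPa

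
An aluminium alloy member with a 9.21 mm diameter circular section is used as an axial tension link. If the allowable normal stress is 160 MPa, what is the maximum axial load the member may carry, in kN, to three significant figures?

A = 66.62 mm².
P_max = σ_allow · A = 160 · 66.62 = 10660 N = 10.66 kN.

10.7 kN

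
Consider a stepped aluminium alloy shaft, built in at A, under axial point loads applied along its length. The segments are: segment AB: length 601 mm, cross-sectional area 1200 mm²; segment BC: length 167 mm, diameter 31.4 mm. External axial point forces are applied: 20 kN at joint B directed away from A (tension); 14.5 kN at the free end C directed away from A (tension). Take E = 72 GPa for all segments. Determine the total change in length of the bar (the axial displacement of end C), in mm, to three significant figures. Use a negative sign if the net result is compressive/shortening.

0.283 mm

Internal axial forces (sectioning from the free end, tension +): N_BC = 14.5 kN, N_AB = 34.5 kN.
A_BC = 774.4 mm².
δ_AB = 34500·601/(1200·72000) = 0.24 mm
δ_BC = 14500·167/(774.4·72000) = 0.04343 mm
δ = Σδ_i = 0.2834 mm.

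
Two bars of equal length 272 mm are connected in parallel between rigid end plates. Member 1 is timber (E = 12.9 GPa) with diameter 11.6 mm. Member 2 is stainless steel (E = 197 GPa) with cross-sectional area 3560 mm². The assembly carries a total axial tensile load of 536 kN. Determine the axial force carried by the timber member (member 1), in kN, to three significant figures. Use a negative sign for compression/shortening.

1.04 kN

A_1 = 105.7 mm².
Equal strain + equilibrium ⇒ each member carries load in proportion to AE: A₁E₁ = 1363000 N, A₂E₂ = 701300000 N, ΣAE = 702700000 N.
F₁ = P·A₁E₁/ΣAE = 536000·1363000/702700000 = 1040 N.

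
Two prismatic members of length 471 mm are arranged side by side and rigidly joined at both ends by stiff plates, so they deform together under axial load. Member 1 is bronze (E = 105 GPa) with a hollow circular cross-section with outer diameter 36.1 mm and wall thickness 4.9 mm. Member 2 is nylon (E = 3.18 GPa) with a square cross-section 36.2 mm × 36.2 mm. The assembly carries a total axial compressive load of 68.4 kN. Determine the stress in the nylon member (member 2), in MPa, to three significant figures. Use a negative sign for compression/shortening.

A_1 = 480.3 mm².
A_2 = 1310 mm².
Equal strain + equilibrium ⇒ each member carries load in proportion to AE: A₁E₁ = 50430000 N, A₂E₂ = 4167000 N, ΣAE = 54600000 N.
σ₂ = P·E₂/ΣAE = -68400·3180/54600000 = -3.984 MPa.

-3.98 MPa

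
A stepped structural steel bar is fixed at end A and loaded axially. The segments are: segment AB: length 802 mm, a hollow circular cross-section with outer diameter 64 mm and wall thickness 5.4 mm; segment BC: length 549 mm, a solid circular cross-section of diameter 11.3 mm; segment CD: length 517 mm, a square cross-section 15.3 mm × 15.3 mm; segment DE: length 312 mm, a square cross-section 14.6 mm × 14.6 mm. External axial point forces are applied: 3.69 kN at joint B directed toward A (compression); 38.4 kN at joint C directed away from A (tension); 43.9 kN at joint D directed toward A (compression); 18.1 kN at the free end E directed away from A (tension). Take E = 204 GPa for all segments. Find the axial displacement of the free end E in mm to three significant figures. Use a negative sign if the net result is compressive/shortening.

0.224 mm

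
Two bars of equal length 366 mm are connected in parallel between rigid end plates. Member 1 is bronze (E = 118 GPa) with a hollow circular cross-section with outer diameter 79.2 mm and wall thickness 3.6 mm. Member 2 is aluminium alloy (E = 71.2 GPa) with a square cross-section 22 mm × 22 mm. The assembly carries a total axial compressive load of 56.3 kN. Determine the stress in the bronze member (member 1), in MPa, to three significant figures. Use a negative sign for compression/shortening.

-49.1 MPa

A_1 = 855 mm².
A_2 = 484 mm².
Equal strain + equilibrium ⇒ each member carries load in proportion to AE: A₁E₁ = 100900000 N, A₂E₂ = 34460000 N, ΣAE = 135400000 N.
σ₁ = P·E₁/ΣAE = -56300·118000/135400000 = -49.08 MPa.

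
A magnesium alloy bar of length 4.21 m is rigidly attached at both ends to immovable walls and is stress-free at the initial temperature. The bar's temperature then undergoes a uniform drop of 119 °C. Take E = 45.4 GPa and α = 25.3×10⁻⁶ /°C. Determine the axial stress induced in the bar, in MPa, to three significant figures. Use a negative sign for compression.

Free thermal expansion αLΔT = 25.3e-6 · 4210 · -119 = -12.68 mm.
The walls impose strain ε = −(-12.68)/4210 = 3.0107e-03; σ = Eε = 45400 · 3.0107e-03 = 136.7 MPa.

137 MPa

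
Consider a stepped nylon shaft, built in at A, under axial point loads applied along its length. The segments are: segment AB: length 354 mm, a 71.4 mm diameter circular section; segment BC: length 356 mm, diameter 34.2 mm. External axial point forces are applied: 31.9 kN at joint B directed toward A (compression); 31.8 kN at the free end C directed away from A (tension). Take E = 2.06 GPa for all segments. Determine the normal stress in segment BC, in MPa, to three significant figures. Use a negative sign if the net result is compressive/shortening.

34.6 MPa

Internal axial forces (sectioning from the free end, tension +): N_BC = 31.8 kN, N_AB = -0.1 kN.
A_BC = 918.6 mm².
σ_BC = N_BC/A_BC = 31800/918.6 = 34.62 MPa.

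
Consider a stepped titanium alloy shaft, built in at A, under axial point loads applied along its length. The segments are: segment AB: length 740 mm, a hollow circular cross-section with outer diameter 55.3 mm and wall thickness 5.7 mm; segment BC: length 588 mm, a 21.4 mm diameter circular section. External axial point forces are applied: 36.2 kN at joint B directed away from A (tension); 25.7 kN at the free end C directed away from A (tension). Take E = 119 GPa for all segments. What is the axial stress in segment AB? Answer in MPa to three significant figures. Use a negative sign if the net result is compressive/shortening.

Internal axial forces (sectioning from the free end, tension +): N_BC = 25.7 kN, N_AB = 61.9 kN.
A_AB = 888.2 mm².
σ_AB = N_AB/A_AB = 61900/888.2 = 69.69 MPa.

69.7 MPa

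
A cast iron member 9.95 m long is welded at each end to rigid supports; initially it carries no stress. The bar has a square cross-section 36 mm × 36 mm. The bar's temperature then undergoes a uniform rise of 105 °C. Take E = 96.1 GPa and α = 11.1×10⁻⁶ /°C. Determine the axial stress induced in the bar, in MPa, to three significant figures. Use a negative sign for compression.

-112 MPa

Free thermal expansion αLΔT = 11.1e-6 · 9950 · 105 = 11.6 mm.
The walls impose strain ε = −(11.6)/9950 = -1.1655e-03; σ = Eε = 96100 · -1.1655e-03 = -112 MPa.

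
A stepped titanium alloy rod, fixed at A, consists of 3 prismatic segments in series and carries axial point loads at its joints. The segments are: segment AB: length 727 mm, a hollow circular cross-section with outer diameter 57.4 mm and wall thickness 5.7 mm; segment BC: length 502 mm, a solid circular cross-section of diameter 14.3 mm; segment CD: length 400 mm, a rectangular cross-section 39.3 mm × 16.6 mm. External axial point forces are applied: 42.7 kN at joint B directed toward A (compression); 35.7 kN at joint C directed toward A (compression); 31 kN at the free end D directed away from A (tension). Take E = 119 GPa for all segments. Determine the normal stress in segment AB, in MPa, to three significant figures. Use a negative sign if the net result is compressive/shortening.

Internal axial forces (sectioning from the free end, tension +): N_CD = 31 kN, N_BC = -4.7 kN, N_AB = -47.4 kN.
A_AB = 925.8 mm².
σ_AB = N_AB/A_AB = -47400/925.8 = -51.2 MPa.

-51.2 MPa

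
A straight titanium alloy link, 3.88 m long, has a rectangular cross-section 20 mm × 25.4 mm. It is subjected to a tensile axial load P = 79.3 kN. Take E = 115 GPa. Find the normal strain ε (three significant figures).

A = 508 mm².
σ = N/A = 156.1 MPa; ε = σ/E = 156.1/115000 = 1.357e-03.

0.00136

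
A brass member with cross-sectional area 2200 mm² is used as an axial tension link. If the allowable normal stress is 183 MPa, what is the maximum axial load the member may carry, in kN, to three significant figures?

P_max = σ_allow · A = 183 · 2200 = 402600 N = 402.6 kN.

403 kN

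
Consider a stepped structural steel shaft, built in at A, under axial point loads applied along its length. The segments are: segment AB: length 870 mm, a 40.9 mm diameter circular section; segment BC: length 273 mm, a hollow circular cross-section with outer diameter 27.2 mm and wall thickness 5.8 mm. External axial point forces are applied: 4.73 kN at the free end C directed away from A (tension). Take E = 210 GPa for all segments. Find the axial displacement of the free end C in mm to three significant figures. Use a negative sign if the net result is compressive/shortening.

0.0307 mm

Internal axial forces (sectioning from the free end, tension +): N_BC = 4.73 kN, N_AB = 4.73 kN.
A_AB = 1314 mm².
A_BC = 389.9 mm².
δ_AB = 4730·870/(1314·210000) = 0.01492 mm
δ_BC = 4730·273/(389.9·210000) = 0.01577 mm
δ = Σδ_i = 0.03068 mm.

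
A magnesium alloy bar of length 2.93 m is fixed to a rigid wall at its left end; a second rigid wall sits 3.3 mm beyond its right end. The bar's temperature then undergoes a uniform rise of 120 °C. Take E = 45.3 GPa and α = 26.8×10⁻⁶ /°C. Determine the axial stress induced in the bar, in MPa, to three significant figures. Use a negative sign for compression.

-94.7 MPa

Free thermal expansion αLΔT = 26.8e-6 · 2930 · 120 = 9.423 mm.
The walls engage after the gap closes; constrained expansion = 9.423 − 3.3 = 6.123 mm.
The walls impose strain ε = −(6.123)/2930 = -2.0897e-03; σ = Eε = 45300 · -2.0897e-03 = -94.66 MPa.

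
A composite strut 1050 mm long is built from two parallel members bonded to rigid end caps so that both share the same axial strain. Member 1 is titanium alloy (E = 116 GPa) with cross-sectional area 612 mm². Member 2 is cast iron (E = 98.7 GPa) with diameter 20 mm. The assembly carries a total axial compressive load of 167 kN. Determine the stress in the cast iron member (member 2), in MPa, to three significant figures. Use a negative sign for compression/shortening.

-162 MPa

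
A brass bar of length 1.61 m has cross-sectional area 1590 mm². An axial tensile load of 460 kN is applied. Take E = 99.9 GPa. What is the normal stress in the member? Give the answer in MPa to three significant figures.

289 MPa

σ = N/A = 460000/1590 = 289.3 MPa.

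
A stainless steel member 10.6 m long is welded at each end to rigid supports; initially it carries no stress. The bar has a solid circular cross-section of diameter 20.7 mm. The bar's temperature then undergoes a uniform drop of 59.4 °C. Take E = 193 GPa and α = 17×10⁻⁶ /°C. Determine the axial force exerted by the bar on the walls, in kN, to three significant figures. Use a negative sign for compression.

65.6 kN

Free thermal expansion αLΔT = 17e-6 · 10600 · -59.4 = -10.7 mm.
The walls impose strain ε = −(-10.7)/10600 = 1.0098e-03; σ = Eε = 193000 · 1.0098e-03 = 194.9 MPa.
Wall reaction R = σ·A = 194.9·336.5 = 65590 N = 65.59 kN.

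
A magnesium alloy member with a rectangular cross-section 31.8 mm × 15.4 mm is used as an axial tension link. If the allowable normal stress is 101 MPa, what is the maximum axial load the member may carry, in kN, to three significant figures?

A = 489.7 mm².
P_max = σ_allow · A = 101 · 489.7 = 49460 N = 49.46 kN.

49.5 kN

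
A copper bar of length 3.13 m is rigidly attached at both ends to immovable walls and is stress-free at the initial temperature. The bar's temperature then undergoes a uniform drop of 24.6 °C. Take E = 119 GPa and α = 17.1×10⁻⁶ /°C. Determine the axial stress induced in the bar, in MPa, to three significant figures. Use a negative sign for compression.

50.1 MPa

Free thermal expansion αLΔT = 17.1e-6 · 3130 · -24.6 = -1.317 mm.
The walls impose strain ε = −(-1.317)/3130 = 4.2066e-04; σ = Eε = 119000 · 4.2066e-04 = 50.06 MPa.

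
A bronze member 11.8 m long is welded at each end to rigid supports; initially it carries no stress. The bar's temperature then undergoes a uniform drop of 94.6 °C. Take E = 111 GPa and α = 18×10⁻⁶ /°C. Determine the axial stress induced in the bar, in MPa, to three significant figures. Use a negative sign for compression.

189 MPa

Free thermal expansion αLΔT = 18e-6 · 11800 · -94.6 = -20.09 mm.
The walls impose strain ε = −(-20.09)/11800 = 1.7028e-03; σ = Eε = 111000 · 1.7028e-03 = 189 MPa.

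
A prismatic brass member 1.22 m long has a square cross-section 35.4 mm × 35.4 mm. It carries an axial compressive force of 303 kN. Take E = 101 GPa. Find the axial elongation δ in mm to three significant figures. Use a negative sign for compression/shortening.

-2.92 mm

A = 1253 mm².
δ_mech = NL/(AE) = -303000·1220/(1253·101000) = -2.921 mm.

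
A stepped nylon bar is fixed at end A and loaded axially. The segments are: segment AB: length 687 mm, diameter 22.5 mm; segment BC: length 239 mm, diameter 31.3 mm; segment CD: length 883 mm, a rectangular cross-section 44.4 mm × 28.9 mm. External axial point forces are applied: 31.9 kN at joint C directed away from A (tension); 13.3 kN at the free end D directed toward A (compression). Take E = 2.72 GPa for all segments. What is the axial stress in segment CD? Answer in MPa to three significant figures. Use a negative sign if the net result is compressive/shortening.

-10.4 MPa

Internal axial forces (sectioning from the free end, tension +): N_CD = -13.3 kN, N_BC = 18.6 kN, N_AB = 18.6 kN.
A_CD = 1283 mm².
σ_CD = N_CD/A_CD = -13300/1283 = -10.37 MPa.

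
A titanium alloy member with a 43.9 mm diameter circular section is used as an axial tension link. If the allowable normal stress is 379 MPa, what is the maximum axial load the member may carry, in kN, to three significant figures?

574 kN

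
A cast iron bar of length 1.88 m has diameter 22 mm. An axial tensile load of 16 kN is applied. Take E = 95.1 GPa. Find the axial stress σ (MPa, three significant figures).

A = 380.1 mm².
σ = N/A = 16000/380.1 = 42.09 MPa.

42.1 MPa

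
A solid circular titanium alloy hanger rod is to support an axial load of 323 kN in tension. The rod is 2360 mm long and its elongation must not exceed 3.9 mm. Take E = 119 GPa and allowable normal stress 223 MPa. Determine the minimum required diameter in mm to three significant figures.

45.7 mm

Required area A ≥ P/σ_allow = 323000/223 = 1448 mm².
For a solid circular section, d ≥ √(4A/π) = 42.94 mm.
Elongation limit: A ≥ PL/(Eδ_allow) = 323000·2360/(119000·3.9) = 1642 mm² ⇒ d ≥ 45.73 mm.
The elongation limit governs.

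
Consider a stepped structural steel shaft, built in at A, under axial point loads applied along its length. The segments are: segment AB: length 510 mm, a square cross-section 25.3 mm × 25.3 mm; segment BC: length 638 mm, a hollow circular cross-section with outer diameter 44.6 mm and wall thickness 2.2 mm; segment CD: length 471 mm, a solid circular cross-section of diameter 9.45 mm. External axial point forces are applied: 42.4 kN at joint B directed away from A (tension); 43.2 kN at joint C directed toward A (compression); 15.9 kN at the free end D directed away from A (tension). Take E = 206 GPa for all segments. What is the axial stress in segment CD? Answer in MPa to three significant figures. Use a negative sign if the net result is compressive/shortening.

Internal axial forces (sectioning from the free end, tension +): N_CD = 15.9 kN, N_BC = -27.3 kN, N_AB = 15.1 kN.
A_CD = 70.14 mm².
σ_CD = N_CD/A_CD = 15900/70.14 = 226.7 MPa.

227 MPa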